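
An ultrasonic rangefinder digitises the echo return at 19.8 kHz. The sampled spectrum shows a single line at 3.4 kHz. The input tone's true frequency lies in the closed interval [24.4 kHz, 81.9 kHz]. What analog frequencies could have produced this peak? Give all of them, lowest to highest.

Frequencies that alias to 3.4 kHz are k·fs ± 3.4 kHz for integer k ≥ 0.
k=0: 3.4 kHz.
k=1: 16.4 kHz, 23.2 kHz.
k=2: 36.2 kHz, 43 kHz.
k=3: 56 kHz, 62.8 kHz.
k=4: 75.8 kHz, 82.6 kHz.
k=5: 95.6 kHz, 102.4 kHz.
Within [24.4 kHz, 81.9 kHz]: 36.2 kHz, 43 kHz, 56 kHz, 62.8 kHz, 75.8 kHz.

36.2 kHz, 43 kHz, 56 kHz, 62.8 kHz, 75.8 kHz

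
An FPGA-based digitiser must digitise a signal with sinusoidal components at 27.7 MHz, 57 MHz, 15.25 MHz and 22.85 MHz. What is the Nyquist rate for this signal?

Highest-frequency component: 57 MHz.
Nyquist rate = 2 × 57 MHz = 114 MHz.

114 MHz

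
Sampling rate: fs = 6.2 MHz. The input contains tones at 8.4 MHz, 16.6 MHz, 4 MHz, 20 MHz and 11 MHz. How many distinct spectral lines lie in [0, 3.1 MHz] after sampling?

fs/2 = 3.1 MHz.
8.4 MHz mod fs = 2.2 MHz.
2.2 MHz ≤ fs/2 = 3.1 MHz, appears at 2.2 MHz.
16.6 MHz mod fs = 4.2 MHz.
4.2 MHz > fs/2 = 3.1 MHz, folds to fs − 4.2 MHz = 2 MHz.
4 MHz > fs/2 = 3.1 MHz, folds to fs − 4 MHz = 2.2 MHz.
20 MHz mod fs = 1.4 MHz.
1.4 MHz ≤ fs/2 = 3.1 MHz, appears at 1.4 MHz.
11 MHz mod fs = 4.8 MHz.
4.8 MHz > fs/2 = 3.1 MHz, folds to fs − 4.8 MHz = 1.4 MHz.
Distinct values: {1.4 MHz, 2 MHz, 2.2 MHz} → 3.

3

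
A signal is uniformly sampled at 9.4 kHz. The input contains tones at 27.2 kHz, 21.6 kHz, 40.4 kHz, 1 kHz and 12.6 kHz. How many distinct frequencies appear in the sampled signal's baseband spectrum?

fs/2 = 4.7 kHz.
27.2 kHz mod fs = 8.4 kHz.
8.4 kHz > fs/2 = 4.7 kHz, folds to fs − 8.4 kHz = 1 kHz.
21.6 kHz mod fs = 2.8 kHz.
2.8 kHz ≤ fs/2 = 4.7 kHz, appears at 2.8 kHz.
40.4 kHz mod fs = 2.8 kHz.
2.8 kHz ≤ fs/2 = 4.7 kHz, appears at 2.8 kHz.
1 kHz ≤ fs/2 = 4.7 kHz, passes unchanged.
12.6 kHz mod fs = 3.2 kHz.
3.2 kHz ≤ fs/2 = 4.7 kHz, appears at 3.2 kHz.
Distinct values: {1 kHz, 2.8 kHz, 3.2 kHz} → 3.

3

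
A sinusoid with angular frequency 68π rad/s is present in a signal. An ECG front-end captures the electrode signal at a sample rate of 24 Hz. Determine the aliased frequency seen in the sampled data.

ω = 68π rad/s → f = ω/(2π) = 34 Hz.
34 Hz mod fs = 10 Hz.
10 Hz ≤ fs/2 = 12 Hz, appears at 10 Hz.

10 Hz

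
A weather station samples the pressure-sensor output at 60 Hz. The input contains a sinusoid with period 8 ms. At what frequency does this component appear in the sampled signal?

T = 8 ms → f = 1/T = 125 Hz.
125 Hz mod fs = 5 Hz.
5 Hz ≤ fs/2 = 30 Hz, appears at 5 Hz.

5 Hz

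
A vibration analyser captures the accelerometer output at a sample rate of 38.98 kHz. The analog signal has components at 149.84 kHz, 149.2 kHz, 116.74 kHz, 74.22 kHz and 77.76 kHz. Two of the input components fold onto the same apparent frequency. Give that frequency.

0.2 kHz

fs/2 = 19.49 kHz.
149.84 kHz mod fs = 32.9 kHz.
32.9 kHz > fs/2 = 19.49 kHz, folds to fs − 32.9 kHz = 6.08 kHz.
149.2 kHz mod fs = 32.26 kHz.
32.26 kHz > fs/2 = 19.49 kHz, folds to fs − 32.26 kHz = 6.72 kHz.
116.74 kHz mod fs = 38.78 kHz.
38.78 kHz > fs/2 = 19.49 kHz, folds to fs − 38.78 kHz = 0.2 kHz.
74.22 kHz mod fs = 35.24 kHz.
35.24 kHz > fs/2 = 19.49 kHz, folds to fs − 35.24 kHz = 3.74 kHz.
77.76 kHz mod fs = 38.78 kHz.
38.78 kHz > fs/2 = 19.49 kHz, folds to fs − 38.78 kHz = 0.2 kHz.
77.76 kHz and 116.74 kHz both map to 0.2 kHz.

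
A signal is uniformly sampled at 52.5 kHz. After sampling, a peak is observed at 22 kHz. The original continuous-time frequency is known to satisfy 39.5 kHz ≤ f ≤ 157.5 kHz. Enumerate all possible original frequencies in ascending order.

Frequencies that alias to 22 kHz are k·fs ± 22 kHz for integer k ≥ 0.
k=0: 22 kHz.
k=1: 30.5 kHz, 74.5 kHz.
k=2: 83 kHz, 127 kHz.
k=3: 135.5 kHz, 179.5 kHz.
k=4: 188 kHz, 232 kHz.
Within [39.5 kHz, 157.5 kHz]: 74.5 kHz, 83 kHz, 127 kHz, 135.5 kHz.

74.5 kHz, 83 kHz, 127 kHz, 135.5 kHz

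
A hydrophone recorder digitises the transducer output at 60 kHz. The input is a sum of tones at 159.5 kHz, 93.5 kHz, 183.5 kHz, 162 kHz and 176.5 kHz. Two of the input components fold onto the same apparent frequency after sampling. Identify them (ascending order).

fs/2 = 30 kHz.
159.5 kHz mod fs = 39.5 kHz.
39.5 kHz > fs/2 = 30 kHz, folds to fs − 39.5 kHz = 20.5 kHz.
93.5 kHz mod fs = 33.5 kHz.
33.5 kHz > fs/2 = 30 kHz, folds to fs − 33.5 kHz = 26.5 kHz.
183.5 kHz mod fs = 3.5 kHz.
3.5 kHz ≤ fs/2 = 30 kHz, appears at 3.5 kHz.
162 kHz mod fs = 42 kHz.
42 kHz > fs/2 = 30 kHz, folds to fs − 42 kHz = 18 kHz.
176.5 kHz mod fs = 56.5 kHz.
56.5 kHz > fs/2 = 30 kHz, folds to fs − 56.5 kHz = 3.5 kHz.
176.5 kHz and 183.5 kHz both map to 3.5 kHz.

176.5 kHz, 183.5 kHz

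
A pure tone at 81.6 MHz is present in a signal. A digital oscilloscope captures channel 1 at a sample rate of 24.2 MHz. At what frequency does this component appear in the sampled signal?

9 MHz

81.6 MHz mod fs = 9 MHz.
9 MHz ≤ fs/2 = 12.1 MHz, appears at 9 MHz.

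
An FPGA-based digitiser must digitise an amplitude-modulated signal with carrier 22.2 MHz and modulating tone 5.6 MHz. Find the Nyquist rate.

AM sidebands sit at fc ± fm = 16.6 MHz and 27.8 MHz.
Highest-frequency component: 27.8 MHz.
Nyquist rate = 2 × 27.8 MHz = 55.6 MHz.

55.6 MHz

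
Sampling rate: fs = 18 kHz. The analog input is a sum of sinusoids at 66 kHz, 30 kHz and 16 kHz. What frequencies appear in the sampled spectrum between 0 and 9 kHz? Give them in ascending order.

fs/2 = 9 kHz.
66 kHz mod fs = 12 kHz.
12 kHz > fs/2 = 9 kHz, folds to fs − 12 kHz = 6 kHz.
30 kHz mod fs = 12 kHz.
12 kHz > fs/2 = 9 kHz, folds to fs − 12 kHz = 6 kHz.
16 kHz > fs/2 = 9 kHz, folds to fs − 16 kHz = 2 kHz.
Distinct values: {2 kHz, 6 kHz}.

2 kHz, 6 kHz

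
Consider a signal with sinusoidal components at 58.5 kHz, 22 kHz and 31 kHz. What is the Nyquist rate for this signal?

Highest-frequency component: 58.5 kHz.
Nyquist rate = 2 × 58.5 kHz = 117 kHz.

117 kHz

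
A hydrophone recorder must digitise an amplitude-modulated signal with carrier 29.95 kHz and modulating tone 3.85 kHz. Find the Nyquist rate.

AM sidebands sit at fc ± fm = 26.1 kHz and 33.8 kHz.
Highest-frequency component: 33.8 kHz.
Nyquist rate = 2 × 33.8 kHz = 67.6 kHz.

67.6 kHz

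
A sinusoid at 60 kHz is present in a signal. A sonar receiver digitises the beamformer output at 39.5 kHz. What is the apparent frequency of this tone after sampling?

60 kHz mod fs = 20.5 kHz.
20.5 kHz > fs/2 = 19.75 kHz, folds to fs − 20.5 kHz = 19 kHz.

19 kHz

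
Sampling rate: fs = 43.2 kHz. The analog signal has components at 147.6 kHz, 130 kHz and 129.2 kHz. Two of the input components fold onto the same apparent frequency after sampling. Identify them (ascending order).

fs/2 = 21.6 kHz.
147.6 kHz mod fs = 18 kHz.
18 kHz ≤ fs/2 = 21.6 kHz, appears at 18 kHz.
130 kHz mod fs = 0.4 kHz.
0.4 kHz ≤ fs/2 = 21.6 kHz, appears at 0.4 kHz.
129.2 kHz mod fs = 42.8 kHz.
42.8 kHz > fs/2 = 21.6 kHz, folds to fs − 42.8 kHz = 0.4 kHz.
129.2 kHz and 130 kHz both map to 0.4 kHz.

129.2 kHz, 130 kHz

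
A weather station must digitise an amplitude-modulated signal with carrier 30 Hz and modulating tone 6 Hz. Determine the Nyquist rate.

72 Hz

AM sidebands sit at fc ± fm = 24 Hz and 36 Hz.
Highest-frequency component: 36 Hz.
Nyquist rate = 2 × 36 Hz = 72 Hz.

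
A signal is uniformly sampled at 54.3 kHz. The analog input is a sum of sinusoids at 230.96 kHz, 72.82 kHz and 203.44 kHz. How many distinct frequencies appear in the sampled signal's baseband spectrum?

fs/2 = 27.15 kHz.
230.96 kHz mod fs = 13.76 kHz.
13.76 kHz ≤ fs/2 = 27.15 kHz, appears at 13.76 kHz.
72.82 kHz mod fs = 18.52 kHz.
18.52 kHz ≤ fs/2 = 27.15 kHz, appears at 18.52 kHz.
203.44 kHz mod fs = 40.54 kHz.
40.54 kHz > fs/2 = 27.15 kHz, folds to fs − 40.54 kHz = 13.76 kHz.
Distinct values: {13.76 kHz, 18.52 kHz} → 2.

2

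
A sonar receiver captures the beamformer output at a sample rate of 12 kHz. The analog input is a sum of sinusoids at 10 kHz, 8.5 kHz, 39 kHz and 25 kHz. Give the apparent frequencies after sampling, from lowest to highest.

1 kHz, 2 kHz, 3 kHz, 3.5 kHz

fs/2 = 6 kHz.
10 kHz > fs/2 = 6 kHz, folds to fs − 10 kHz = 2 kHz.
8.5 kHz > fs/2 = 6 kHz, folds to fs − 8.5 kHz = 3.5 kHz.
39 kHz mod fs = 3 kHz.
3 kHz ≤ fs/2 = 6 kHz, appears at 3 kHz.
25 kHz mod fs = 1 kHz.
1 kHz ≤ fs/2 = 6 kHz, appears at 1 kHz.
Distinct values: {1 kHz, 2 kHz, 3 kHz, 3.5 kHz}.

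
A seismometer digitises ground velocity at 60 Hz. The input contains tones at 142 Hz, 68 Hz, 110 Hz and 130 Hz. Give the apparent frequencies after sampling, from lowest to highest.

8 Hz, 10 Hz, 22 Hz

fs/2 = 30 Hz.
142 Hz mod fs = 22 Hz.
22 Hz ≤ fs/2 = 30 Hz, appears at 22 Hz.
68 Hz mod fs = 8 Hz.
8 Hz ≤ fs/2 = 30 Hz, appears at 8 Hz.
110 Hz mod fs = 50 Hz.
50 Hz > fs/2 = 30 Hz, folds to fs − 50 Hz = 10 Hz.
130 Hz mod fs = 10 Hz.
10 Hz ≤ fs/2 = 30 Hz, appears at 10 Hz.
Distinct values: {8 Hz, 10 Hz, 22 Hz}.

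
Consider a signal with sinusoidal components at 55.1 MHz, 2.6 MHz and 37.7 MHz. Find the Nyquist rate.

Highest-frequency component: 55.1 MHz.
Nyquist rate = 2 × 55.1 MHz = 110.2 MHz.

110.2 MHz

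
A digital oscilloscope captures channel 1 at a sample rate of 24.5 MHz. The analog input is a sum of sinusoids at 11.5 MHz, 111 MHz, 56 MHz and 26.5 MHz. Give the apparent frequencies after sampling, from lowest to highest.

2 MHz, 7 MHz, 11.5 MHz

fs/2 = 12.25 MHz.
11.5 MHz ≤ fs/2 = 12.25 MHz, passes unchanged.
111 MHz mod fs = 13 MHz.
13 MHz > fs/2 = 12.25 MHz, folds to fs − 13 MHz = 11.5 MHz.
56 MHz mod fs = 7 MHz.
7 MHz ≤ fs/2 = 12.25 MHz, appears at 7 MHz.
26.5 MHz mod fs = 2 MHz.
2 MHz ≤ fs/2 = 12.25 MHz, appears at 2 MHz.
Distinct values: {2 MHz, 7 MHz, 11.5 MHz}.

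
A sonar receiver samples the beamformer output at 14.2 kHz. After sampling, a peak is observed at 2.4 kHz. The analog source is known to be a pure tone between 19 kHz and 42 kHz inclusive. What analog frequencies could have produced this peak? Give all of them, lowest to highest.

26 kHz, 30.8 kHz, 40.2 kHz

Frequencies that alias to 2.4 kHz are k·fs ± 2.4 kHz for integer k ≥ 0.
k=0: 2.4 kHz.
k=1: 11.8 kHz, 16.6 kHz.
k=2: 26 kHz, 30.8 kHz.
k=3: 40.2 kHz, 45 kHz.
k=4: 54.4 kHz, 59.2 kHz.
Within [19 kHz, 42 kHz]: 26 kHz, 30.8 kHz, 40.2 kHz.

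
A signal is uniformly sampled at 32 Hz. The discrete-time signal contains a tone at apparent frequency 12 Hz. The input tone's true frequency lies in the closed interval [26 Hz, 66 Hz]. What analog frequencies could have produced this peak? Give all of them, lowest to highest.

Frequencies that alias to 12 Hz are k·fs ± 12 Hz for integer k ≥ 0.
k=0: 12 Hz.
k=1: 20 Hz, 44 Hz.
k=2: 52 Hz, 76 Hz.
k=3: 84 Hz, 108 Hz.
Within [26 Hz, 66 Hz]: 44 Hz, 52 Hz.

44 Hz, 52 Hz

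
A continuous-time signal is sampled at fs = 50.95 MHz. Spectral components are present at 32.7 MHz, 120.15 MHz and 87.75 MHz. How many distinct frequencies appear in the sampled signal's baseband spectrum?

fs/2 = 25.475 MHz.
32.7 MHz > fs/2 = 25.475 MHz, folds to fs − 32.7 MHz = 18.25 MHz.
120.15 MHz mod fs = 18.25 MHz.
18.25 MHz ≤ fs/2 = 25.475 MHz, appears at 18.25 MHz.
87.75 MHz mod fs = 36.8 MHz.
36.8 MHz > fs/2 = 25.475 MHz, folds to fs − 36.8 MHz = 14.15 MHz.
Distinct values: {14.15 MHz, 18.25 MHz} → 2.

2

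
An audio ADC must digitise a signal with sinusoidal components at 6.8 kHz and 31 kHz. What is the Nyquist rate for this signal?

62 kHz

Highest-frequency component: 31 kHz.
Nyquist rate = 2 × 31 kHz = 62 kHz.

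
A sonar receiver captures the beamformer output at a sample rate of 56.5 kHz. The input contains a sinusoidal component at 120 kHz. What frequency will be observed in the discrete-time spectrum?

7 kHz

120 kHz mod fs = 7 kHz.
7 kHz ≤ fs/2 = 28.25 kHz, appears at 7 kHz.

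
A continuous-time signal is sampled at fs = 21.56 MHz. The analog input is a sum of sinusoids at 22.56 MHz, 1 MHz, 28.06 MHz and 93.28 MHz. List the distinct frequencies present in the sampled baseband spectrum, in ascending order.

fs/2 = 10.78 MHz.
22.56 MHz mod fs = 1 MHz.
1 MHz ≤ fs/2 = 10.78 MHz, appears at 1 MHz.
1 MHz ≤ fs/2 = 10.78 MHz, passes unchanged.
28.06 MHz mod fs = 6.5 MHz.
6.5 MHz ≤ fs/2 = 10.78 MHz, appears at 6.5 MHz.
93.28 MHz mod fs = 7.04 MHz.
7.04 MHz ≤ fs/2 = 10.78 MHz, appears at 7.04 MHz.
Distinct values: {1 MHz, 6.5 MHz, 7.04 MHz}.

1 MHz, 6.5 MHz, 7.04 MHz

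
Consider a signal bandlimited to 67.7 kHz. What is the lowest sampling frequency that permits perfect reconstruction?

Nyquist rate = 2 × 67.7 kHz = 135.4 kHz.

135.4 kHz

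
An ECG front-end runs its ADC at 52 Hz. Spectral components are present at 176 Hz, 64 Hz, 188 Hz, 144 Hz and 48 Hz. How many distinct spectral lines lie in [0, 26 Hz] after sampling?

fs/2 = 26 Hz.
176 Hz mod fs = 20 Hz.
20 Hz ≤ fs/2 = 26 Hz, appears at 20 Hz.
64 Hz mod fs = 12 Hz.
12 Hz ≤ fs/2 = 26 Hz, appears at 12 Hz.
188 Hz mod fs = 32 Hz.
32 Hz > fs/2 = 26 Hz, folds to fs − 32 Hz = 20 Hz.
144 Hz mod fs = 40 Hz.
40 Hz > fs/2 = 26 Hz, folds to fs − 40 Hz = 12 Hz.
48 Hz > fs/2 = 26 Hz, folds to fs − 48 Hz = 4 Hz.
Distinct values: {4 Hz, 12 Hz, 20 Hz} → 3.

3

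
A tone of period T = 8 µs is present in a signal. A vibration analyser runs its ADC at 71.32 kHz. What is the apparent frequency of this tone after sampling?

T = 8 µs → f = 1/T = 125 kHz.
125 kHz mod fs = 53.68 kHz.
53.68 kHz > fs/2 = 35.66 kHz, folds to fs − 53.68 kHz = 17.64 kHz.

17.64 kHz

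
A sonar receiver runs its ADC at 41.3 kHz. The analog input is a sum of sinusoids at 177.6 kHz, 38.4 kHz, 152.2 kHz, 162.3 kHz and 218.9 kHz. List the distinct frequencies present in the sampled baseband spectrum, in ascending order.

fs/2 = 20.65 kHz.
177.6 kHz mod fs = 12.4 kHz.
12.4 kHz ≤ fs/2 = 20.65 kHz, appears at 12.4 kHz.
38.4 kHz > fs/2 = 20.65 kHz, folds to fs − 38.4 kHz = 2.9 kHz.
152.2 kHz mod fs = 28.3 kHz.
28.3 kHz > fs/2 = 20.65 kHz, folds to fs − 28.3 kHz = 13 kHz.
162.3 kHz mod fs = 38.4 kHz.
38.4 kHz > fs/2 = 20.65 kHz, folds to fs − 38.4 kHz = 2.9 kHz.
218.9 kHz mod fs = 12.4 kHz.
12.4 kHz ≤ fs/2 = 20.65 kHz, appears at 12.4 kHz.
Distinct values: {2.9 kHz, 12.4 kHz, 13 kHz}.

2.9 kHz, 12.4 kHz, 13 kHz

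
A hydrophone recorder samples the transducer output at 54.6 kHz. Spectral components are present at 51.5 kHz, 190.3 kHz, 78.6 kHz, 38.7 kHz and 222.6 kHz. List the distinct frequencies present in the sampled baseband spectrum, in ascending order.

3.1 kHz, 4.2 kHz, 15.9 kHz, 24 kHz, 26.5 kHz

fs/2 = 27.3 kHz.
51.5 kHz > fs/2 = 27.3 kHz, folds to fs − 51.5 kHz = 3.1 kHz.
190.3 kHz mod fs = 26.5 kHz.
26.5 kHz ≤ fs/2 = 27.3 kHz, appears at 26.5 kHz.
78.6 kHz mod fs = 24 kHz.
24 kHz ≤ fs/2 = 27.3 kHz, appears at 24 kHz.
38.7 kHz > fs/2 = 27.3 kHz, folds to fs − 38.7 kHz = 15.9 kHz.
222.6 kHz mod fs = 4.2 kHz.
4.2 kHz ≤ fs/2 = 27.3 kHz, appears at 4.2 kHz.
Distinct values: {3.1 kHz, 4.2 kHz, 15.9 kHz, 24 kHz, 26.5 kHz}.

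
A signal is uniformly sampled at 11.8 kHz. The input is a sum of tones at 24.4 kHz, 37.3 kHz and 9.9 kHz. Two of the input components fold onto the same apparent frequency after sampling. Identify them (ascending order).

9.9 kHz, 37.3 kHz

fs/2 = 5.9 kHz.
24.4 kHz mod fs = 0.8 kHz.
0.8 kHz ≤ fs/2 = 5.9 kHz, appears at 0.8 kHz.
37.3 kHz mod fs = 1.9 kHz.
1.9 kHz ≤ fs/2 = 5.9 kHz, appears at 1.9 kHz.
9.9 kHz > fs/2 = 5.9 kHz, folds to fs − 9.9 kHz = 1.9 kHz.
9.9 kHz and 37.3 kHz both map to 1.9 kHz.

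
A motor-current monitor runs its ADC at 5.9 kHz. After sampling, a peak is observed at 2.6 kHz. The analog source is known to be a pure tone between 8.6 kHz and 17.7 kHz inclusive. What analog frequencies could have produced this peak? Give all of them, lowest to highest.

Frequencies that alias to 2.6 kHz are k·fs ± 2.6 kHz for integer k ≥ 0.
k=0: 2.6 kHz.
k=1: 3.3 kHz, 8.5 kHz.
k=2: 9.2 kHz, 14.4 kHz.
k=3: 15.1 kHz, 20.3 kHz.
k=4: 21 kHz, 26.2 kHz.
Within [8.6 kHz, 17.7 kHz]: 9.2 kHz, 14.4 kHz, 15.1 kHz.

9.2 kHz, 14.4 kHz, 15.1 kHz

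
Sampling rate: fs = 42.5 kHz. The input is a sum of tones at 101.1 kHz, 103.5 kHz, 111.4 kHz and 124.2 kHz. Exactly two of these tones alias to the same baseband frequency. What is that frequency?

16.1 kHz

fs/2 = 21.25 kHz.
101.1 kHz mod fs = 16.1 kHz.
16.1 kHz ≤ fs/2 = 21.25 kHz, appears at 16.1 kHz.
103.5 kHz mod fs = 18.5 kHz.
18.5 kHz ≤ fs/2 = 21.25 kHz, appears at 18.5 kHz.
111.4 kHz mod fs = 26.4 kHz.
26.4 kHz > fs/2 = 21.25 kHz, folds to fs − 26.4 kHz = 16.1 kHz.
124.2 kHz mod fs = 39.2 kHz.
39.2 kHz > fs/2 = 21.25 kHz, folds to fs − 39.2 kHz = 3.3 kHz.
101.1 kHz and 111.4 kHz both map to 16.1 kHz.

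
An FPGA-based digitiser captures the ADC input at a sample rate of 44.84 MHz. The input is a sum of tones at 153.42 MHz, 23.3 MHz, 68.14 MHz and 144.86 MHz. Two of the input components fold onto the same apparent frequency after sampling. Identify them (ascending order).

23.3 MHz, 68.14 MHz

fs/2 = 22.42 MHz.
153.42 MHz mod fs = 18.9 MHz.
18.9 MHz ≤ fs/2 = 22.42 MHz, appears at 18.9 MHz.
23.3 MHz > fs/2 = 22.42 MHz, folds to fs − 23.3 MHz = 21.54 MHz.
68.14 MHz mod fs = 23.3 MHz.
23.3 MHz > fs/2 = 22.42 MHz, folds to fs − 23.3 MHz = 21.54 MHz.
144.86 MHz mod fs = 10.34 MHz.
10.34 MHz ≤ fs/2 = 22.42 MHz, appears at 10.34 MHz.
23.3 MHz and 68.14 MHz both map to 21.54 MHz.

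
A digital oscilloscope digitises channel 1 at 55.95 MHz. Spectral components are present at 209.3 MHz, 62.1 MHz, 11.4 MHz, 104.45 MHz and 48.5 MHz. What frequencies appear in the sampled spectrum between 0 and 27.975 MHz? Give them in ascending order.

fs/2 = 27.975 MHz.
209.3 MHz mod fs = 41.45 MHz.
41.45 MHz > fs/2 = 27.975 MHz, folds to fs − 41.45 MHz = 14.5 MHz.
62.1 MHz mod fs = 6.15 MHz.
6.15 MHz ≤ fs/2 = 27.975 MHz, appears at 6.15 MHz.
11.4 MHz ≤ fs/2 = 27.975 MHz, passes unchanged.
104.45 MHz mod fs = 48.5 MHz.
48.5 MHz > fs/2 = 27.975 MHz, folds to fs − 48.5 MHz = 7.45 MHz.
48.5 MHz > fs/2 = 27.975 MHz, folds to fs − 48.5 MHz = 7.45 MHz.
Distinct values: {6.15 MHz, 7.45 MHz, 11.4 MHz, 14.5 MHz}.

6.15 MHz, 7.45 MHz, 11.4 MHz, 14.5 MHz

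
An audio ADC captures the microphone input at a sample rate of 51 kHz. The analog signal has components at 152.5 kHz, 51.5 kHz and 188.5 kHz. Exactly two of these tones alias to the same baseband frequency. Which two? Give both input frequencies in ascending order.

fs/2 = 25.5 kHz.
152.5 kHz mod fs = 50.5 kHz.
50.5 kHz > fs/2 = 25.5 kHz, folds to fs − 50.5 kHz = 0.5 kHz.
51.5 kHz mod fs = 0.5 kHz.
0.5 kHz ≤ fs/2 = 25.5 kHz, appears at 0.5 kHz.
188.5 kHz mod fs = 35.5 kHz.
35.5 kHz > fs/2 = 25.5 kHz, folds to fs − 35.5 kHz = 15.5 kHz.
51.5 kHz and 152.5 kHz both map to 0.5 kHz.

51.5 kHz, 152.5 kHz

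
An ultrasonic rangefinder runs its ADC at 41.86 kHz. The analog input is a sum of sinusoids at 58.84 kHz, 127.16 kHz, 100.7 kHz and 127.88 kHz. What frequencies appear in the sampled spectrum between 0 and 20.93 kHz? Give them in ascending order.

1.58 kHz, 2.3 kHz, 16.98 kHz

fs/2 = 20.93 kHz.
58.84 kHz mod fs = 16.98 kHz.
16.98 kHz ≤ fs/2 = 20.93 kHz, appears at 16.98 kHz.
127.16 kHz mod fs = 1.58 kHz.
1.58 kHz ≤ fs/2 = 20.93 kHz, appears at 1.58 kHz.
100.7 kHz mod fs = 16.98 kHz.
16.98 kHz ≤ fs/2 = 20.93 kHz, appears at 16.98 kHz.
127.88 kHz mod fs = 2.3 kHz.
2.3 kHz ≤ fs/2 = 20.93 kHz, appears at 2.3 kHz.
Distinct values: {1.58 kHz, 2.3 kHz, 16.98 kHz}.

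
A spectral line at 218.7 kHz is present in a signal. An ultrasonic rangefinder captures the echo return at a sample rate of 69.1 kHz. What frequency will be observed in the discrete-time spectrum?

11.4 kHz

218.7 kHz mod fs = 11.4 kHz.
11.4 kHz ≤ fs/2 = 34.55 kHz, appears at 11.4 kHz.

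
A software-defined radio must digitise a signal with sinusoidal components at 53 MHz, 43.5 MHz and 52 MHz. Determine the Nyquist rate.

106 MHz

Highest-frequency component: 53 MHz.
Nyquist rate = 2 × 53 MHz = 106 MHz.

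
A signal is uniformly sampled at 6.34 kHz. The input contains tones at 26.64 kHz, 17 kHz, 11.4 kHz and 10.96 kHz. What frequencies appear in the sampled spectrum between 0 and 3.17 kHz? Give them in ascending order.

1.28 kHz, 1.72 kHz, 2.02 kHz

fs/2 = 3.17 kHz.
26.64 kHz mod fs = 1.28 kHz.
1.28 kHz ≤ fs/2 = 3.17 kHz, appears at 1.28 kHz.
17 kHz mod fs = 4.32 kHz.
4.32 kHz > fs/2 = 3.17 kHz, folds to fs − 4.32 kHz = 2.02 kHz.
11.4 kHz mod fs = 5.06 kHz.
5.06 kHz > fs/2 = 3.17 kHz, folds to fs − 5.06 kHz = 1.28 kHz.
10.96 kHz mod fs = 4.62 kHz.
4.62 kHz > fs/2 = 3.17 kHz, folds to fs − 4.62 kHz = 1.72 kHz.
Distinct values: {1.28 kHz, 1.72 kHz, 2.02 kHz}.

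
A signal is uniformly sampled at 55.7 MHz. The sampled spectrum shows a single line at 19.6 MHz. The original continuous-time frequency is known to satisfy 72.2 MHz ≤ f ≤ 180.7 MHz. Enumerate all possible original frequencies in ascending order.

Frequencies that alias to 19.6 MHz are k·fs ± 19.6 MHz for integer k ≥ 0.
k=0: 19.6 MHz.
k=1: 36.1 MHz, 75.3 MHz.
k=2: 91.8 MHz, 131 MHz.
k=3: 147.5 MHz, 186.7 MHz.
k=4: 203.2 MHz, 242.4 MHz.
Within [72.2 MHz, 180.7 MHz]: 75.3 MHz, 91.8 MHz, 131 MHz, 147.5 MHz.

75.3 MHz, 91.8 MHz, 131 MHz, 147.5 MHz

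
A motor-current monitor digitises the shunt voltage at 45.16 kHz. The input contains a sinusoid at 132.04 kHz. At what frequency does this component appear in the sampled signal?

3.44 kHz

132.04 kHz mod fs = 41.72 kHz.
41.72 kHz > fs/2 = 22.58 kHz, folds to fs − 41.72 kHz = 3.44 kHz.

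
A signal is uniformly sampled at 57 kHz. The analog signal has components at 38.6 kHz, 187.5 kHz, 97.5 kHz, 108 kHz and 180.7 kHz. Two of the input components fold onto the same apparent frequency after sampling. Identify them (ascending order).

97.5 kHz, 187.5 kHz

fs/2 = 28.5 kHz.
38.6 kHz > fs/2 = 28.5 kHz, folds to fs − 38.6 kHz = 18.4 kHz.
187.5 kHz mod fs = 16.5 kHz.
16.5 kHz ≤ fs/2 = 28.5 kHz, appears at 16.5 kHz.
97.5 kHz mod fs = 40.5 kHz.
40.5 kHz > fs/2 = 28.5 kHz, folds to fs − 40.5 kHz = 16.5 kHz.
108 kHz mod fs = 51 kHz.
51 kHz > fs/2 = 28.5 kHz, folds to fs − 51 kHz = 6 kHz.
180.7 kHz mod fs = 9.7 kHz.
9.7 kHz ≤ fs/2 = 28.5 kHz, appears at 9.7 kHz.
97.5 kHz and 187.5 kHz both map to 16.5 kHz.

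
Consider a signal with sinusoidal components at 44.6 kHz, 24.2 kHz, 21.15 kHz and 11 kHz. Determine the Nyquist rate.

89.2 kHz

Highest-frequency component: 44.6 kHz.
Nyquist rate = 2 × 44.6 kHz = 89.2 kHz.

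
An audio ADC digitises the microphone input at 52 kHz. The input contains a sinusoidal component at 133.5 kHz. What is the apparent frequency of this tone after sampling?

133.5 kHz mod fs = 29.5 kHz.
29.5 kHz > fs/2 = 26 kHz, folds to fs − 29.5 kHz = 22.5 kHz.

22.5 kHz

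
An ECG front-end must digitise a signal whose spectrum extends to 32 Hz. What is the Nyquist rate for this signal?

Nyquist rate = 2 × 32 Hz = 64 Hz.

64 Hz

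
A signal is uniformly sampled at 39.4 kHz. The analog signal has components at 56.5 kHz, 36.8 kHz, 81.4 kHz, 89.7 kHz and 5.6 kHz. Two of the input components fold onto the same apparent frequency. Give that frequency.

2.6 kHz

fs/2 = 19.7 kHz.
56.5 kHz mod fs = 17.1 kHz.
17.1 kHz ≤ fs/2 = 19.7 kHz, appears at 17.1 kHz.
36.8 kHz > fs/2 = 19.7 kHz, folds to fs − 36.8 kHz = 2.6 kHz.
81.4 kHz mod fs = 2.6 kHz.
2.6 kHz ≤ fs/2 = 19.7 kHz, appears at 2.6 kHz.
89.7 kHz mod fs = 10.9 kHz.
10.9 kHz ≤ fs/2 = 19.7 kHz, appears at 10.9 kHz.
5.6 kHz ≤ fs/2 = 19.7 kHz, passes unchanged.
36.8 kHz and 81.4 kHz both map to 2.6 kHz.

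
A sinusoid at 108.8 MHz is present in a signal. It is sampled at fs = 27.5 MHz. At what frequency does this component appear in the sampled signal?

1.2 MHz

108.8 MHz mod fs = 26.3 MHz.
26.3 MHz > fs/2 = 13.75 MHz, folds to fs − 26.3 MHz = 1.2 MHz.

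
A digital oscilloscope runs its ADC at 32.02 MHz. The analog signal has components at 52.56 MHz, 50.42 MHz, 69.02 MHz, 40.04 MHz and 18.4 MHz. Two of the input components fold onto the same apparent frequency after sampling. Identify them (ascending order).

18.4 MHz, 50.42 MHz

fs/2 = 16.01 MHz.
52.56 MHz mod fs = 20.54 MHz.
20.54 MHz > fs/2 = 16.01 MHz, folds to fs − 20.54 MHz = 11.48 MHz.
50.42 MHz mod fs = 18.4 MHz.
18.4 MHz > fs/2 = 16.01 MHz, folds to fs − 18.4 MHz = 13.62 MHz.
69.02 MHz mod fs = 4.98 MHz.
4.98 MHz ≤ fs/2 = 16.01 MHz, appears at 4.98 MHz.
40.04 MHz mod fs = 8.02 MHz.
8.02 MHz ≤ fs/2 = 16.01 MHz, appears at 8.02 MHz.
18.4 MHz > fs/2 = 16.01 MHz, folds to fs − 18.4 MHz = 13.62 MHz.
18.4 MHz and 50.42 MHz both map to 13.62 MHz.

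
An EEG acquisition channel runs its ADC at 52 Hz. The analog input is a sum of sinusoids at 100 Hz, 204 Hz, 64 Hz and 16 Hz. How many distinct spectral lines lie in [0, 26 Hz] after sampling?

fs/2 = 26 Hz.
100 Hz mod fs = 48 Hz.
48 Hz > fs/2 = 26 Hz, folds to fs − 48 Hz = 4 Hz.
204 Hz mod fs = 48 Hz.
48 Hz > fs/2 = 26 Hz, folds to fs − 48 Hz = 4 Hz.
64 Hz mod fs = 12 Hz.
12 Hz ≤ fs/2 = 26 Hz, appears at 12 Hz.
16 Hz ≤ fs/2 = 26 Hz, passes unchanged.
Distinct values: {4 Hz, 12 Hz, 16 Hz} → 3.

3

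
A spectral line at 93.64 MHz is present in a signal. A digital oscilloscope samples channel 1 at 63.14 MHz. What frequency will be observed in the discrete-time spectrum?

30.5 MHz

93.64 MHz mod fs = 30.5 MHz.
30.5 MHz ≤ fs/2 = 31.57 MHz, appears at 30.5 MHz.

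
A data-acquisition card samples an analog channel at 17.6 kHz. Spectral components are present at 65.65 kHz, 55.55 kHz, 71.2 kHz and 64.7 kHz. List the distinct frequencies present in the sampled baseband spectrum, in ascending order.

0.8 kHz, 2.75 kHz, 4.75 kHz, 5.7 kHz

fs/2 = 8.8 kHz.
65.65 kHz mod fs = 12.85 kHz.
12.85 kHz > fs/2 = 8.8 kHz, folds to fs − 12.85 kHz = 4.75 kHz.
55.55 kHz mod fs = 2.75 kHz.
2.75 kHz ≤ fs/2 = 8.8 kHz, appears at 2.75 kHz.
71.2 kHz mod fs = 0.8 kHz.
0.8 kHz ≤ fs/2 = 8.8 kHz, appears at 0.8 kHz.
64.7 kHz mod fs = 11.9 kHz.
11.9 kHz > fs/2 = 8.8 kHz, folds to fs − 11.9 kHz = 5.7 kHz.
Distinct values: {0.8 kHz, 2.75 kHz, 4.75 kHz, 5.7 kHz}.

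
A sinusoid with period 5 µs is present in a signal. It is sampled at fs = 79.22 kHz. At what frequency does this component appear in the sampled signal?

37.66 kHz

T = 5 µs → f = 1/T = 200 kHz.
200 kHz mod fs = 41.56 kHz.
41.56 kHz > fs/2 = 39.61 kHz, folds to fs − 41.56 kHz = 37.66 kHz.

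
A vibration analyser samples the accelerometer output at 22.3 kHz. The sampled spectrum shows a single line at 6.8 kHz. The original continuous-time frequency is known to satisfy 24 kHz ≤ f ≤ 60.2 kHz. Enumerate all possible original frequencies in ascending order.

29.1 kHz, 37.8 kHz, 51.4 kHz, 60.1 kHz

Frequencies that alias to 6.8 kHz are k·fs ± 6.8 kHz for integer k ≥ 0.
k=0: 6.8 kHz.
k=1: 15.5 kHz, 29.1 kHz.
k=2: 37.8 kHz, 51.4 kHz.
k=3: 60.1 kHz, 73.7 kHz.
k=4: 82.4 kHz, 96 kHz.
Within [24 kHz, 60.2 kHz]: 29.1 kHz, 37.8 kHz, 51.4 kHz, 60.1 kHz.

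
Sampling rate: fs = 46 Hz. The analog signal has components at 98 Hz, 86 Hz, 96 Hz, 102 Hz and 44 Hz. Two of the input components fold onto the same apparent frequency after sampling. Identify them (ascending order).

86 Hz, 98 Hz

fs/2 = 23 Hz.
98 Hz mod fs = 6 Hz.
6 Hz ≤ fs/2 = 23 Hz, appears at 6 Hz.
86 Hz mod fs = 40 Hz.
40 Hz > fs/2 = 23 Hz, folds to fs − 40 Hz = 6 Hz.
96 Hz mod fs = 4 Hz.
4 Hz ≤ fs/2 = 23 Hz, appears at 4 Hz.
102 Hz mod fs = 10 Hz.
10 Hz ≤ fs/2 = 23 Hz, appears at 10 Hz.
44 Hz > fs/2 = 23 Hz, folds to fs − 44 Hz = 2 Hz.
86 Hz and 98 Hz both map to 6 Hz.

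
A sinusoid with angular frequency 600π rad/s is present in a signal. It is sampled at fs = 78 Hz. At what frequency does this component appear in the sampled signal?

ω = 600π rad/s → f = ω/(2π) = 300 Hz.
300 Hz mod fs = 66 Hz.
66 Hz > fs/2 = 39 Hz, folds to fs − 66 Hz = 12 Hz.

12 Hz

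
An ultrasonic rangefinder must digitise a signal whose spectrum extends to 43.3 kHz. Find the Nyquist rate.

Nyquist rate = 2 × 43.3 kHz = 86.6 kHz.

86.6 kHz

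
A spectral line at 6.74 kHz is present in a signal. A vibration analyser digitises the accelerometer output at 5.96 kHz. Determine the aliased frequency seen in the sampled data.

6.74 kHz mod fs = 0.78 kHz.
0.78 kHz ≤ fs/2 = 2.98 kHz, appears at 0.78 kHz.

0.78 kHz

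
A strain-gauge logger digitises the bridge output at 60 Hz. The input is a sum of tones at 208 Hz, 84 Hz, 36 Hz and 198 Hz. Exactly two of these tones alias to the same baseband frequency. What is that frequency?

fs/2 = 30 Hz.
208 Hz mod fs = 28 Hz.
28 Hz ≤ fs/2 = 30 Hz, appears at 28 Hz.
84 Hz mod fs = 24 Hz.
24 Hz ≤ fs/2 = 30 Hz, appears at 24 Hz.
36 Hz > fs/2 = 30 Hz, folds to fs − 36 Hz = 24 Hz.
198 Hz mod fs = 18 Hz.
18 Hz ≤ fs/2 = 30 Hz, appears at 18 Hz.
36 Hz and 84 Hz both map to 24 Hz.

24 Hz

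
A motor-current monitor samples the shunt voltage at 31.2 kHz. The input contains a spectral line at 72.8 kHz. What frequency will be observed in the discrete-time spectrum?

72.8 kHz mod fs = 10.4 kHz.
10.4 kHz ≤ fs/2 = 15.6 kHz, appears at 10.4 kHz.

10.4 kHz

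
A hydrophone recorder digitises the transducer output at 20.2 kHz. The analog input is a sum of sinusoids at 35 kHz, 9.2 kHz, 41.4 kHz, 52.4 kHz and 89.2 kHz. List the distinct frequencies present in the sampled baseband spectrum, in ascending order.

fs/2 = 10.1 kHz.
35 kHz mod fs = 14.8 kHz.
14.8 kHz > fs/2 = 10.1 kHz, folds to fs − 14.8 kHz = 5.4 kHz.
9.2 kHz ≤ fs/2 = 10.1 kHz, passes unchanged.
41.4 kHz mod fs = 1 kHz.
1 kHz ≤ fs/2 = 10.1 kHz, appears at 1 kHz.
52.4 kHz mod fs = 12 kHz.
12 kHz > fs/2 = 10.1 kHz, folds to fs − 12 kHz = 8.2 kHz.
89.2 kHz mod fs = 8.4 kHz.
8.4 kHz ≤ fs/2 = 10.1 kHz, appears at 8.4 kHz.
Distinct values: {1 kHz, 5.4 kHz, 8.2 kHz, 8.4 kHz, 9.2 kHz}.

1 kHz, 5.4 kHz, 8.2 kHz, 8.4 kHz, 9.2 kHz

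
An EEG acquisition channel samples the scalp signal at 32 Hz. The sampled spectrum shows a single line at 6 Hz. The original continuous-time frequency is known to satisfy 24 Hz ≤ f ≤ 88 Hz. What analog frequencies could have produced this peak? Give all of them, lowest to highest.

Frequencies that alias to 6 Hz are k·fs ± 6 Hz for integer k ≥ 0.
k=0: 6 Hz.
k=1: 26 Hz, 38 Hz.
k=2: 58 Hz, 70 Hz.
k=3: 90 Hz, 102 Hz.
Within [24 Hz, 88 Hz]: 26 Hz, 38 Hz, 58 Hz, 70 Hz.

26 Hz, 38 Hz, 58 Hz, 70 Hz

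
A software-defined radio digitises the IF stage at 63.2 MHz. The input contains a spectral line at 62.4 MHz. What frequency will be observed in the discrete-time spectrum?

0.8 MHz

62.4 MHz > fs/2 = 31.6 MHz, folds to fs − 62.4 MHz = 0.8 MHz.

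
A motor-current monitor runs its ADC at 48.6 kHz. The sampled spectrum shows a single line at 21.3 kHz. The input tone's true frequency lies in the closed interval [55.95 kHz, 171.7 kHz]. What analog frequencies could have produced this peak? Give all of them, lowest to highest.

Frequencies that alias to 21.3 kHz are k·fs ± 21.3 kHz for integer k ≥ 0.
k=0: 21.3 kHz.
k=1: 27.3 kHz, 69.9 kHz.
k=2: 75.9 kHz, 118.5 kHz.
k=3: 124.5 kHz, 167.1 kHz.
k=4: 173.1 kHz, 215.7 kHz.
Within [55.95 kHz, 171.7 kHz]: 69.9 kHz, 75.9 kHz, 118.5 kHz, 124.5 kHz, 167.1 kHz.

69.9 kHz, 75.9 kHz, 118.5 kHz, 124.5 kHz, 167.1 kHz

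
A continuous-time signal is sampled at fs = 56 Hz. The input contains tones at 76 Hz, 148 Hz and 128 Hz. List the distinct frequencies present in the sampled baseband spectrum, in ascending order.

fs/2 = 28 Hz.
76 Hz mod fs = 20 Hz.
20 Hz ≤ fs/2 = 28 Hz, appears at 20 Hz.
148 Hz mod fs = 36 Hz.
36 Hz > fs/2 = 28 Hz, folds to fs − 36 Hz = 20 Hz.
128 Hz mod fs = 16 Hz.
16 Hz ≤ fs/2 = 28 Hz, appears at 16 Hz.
Distinct values: {16 Hz, 20 Hz}.

16 Hz, 20 Hz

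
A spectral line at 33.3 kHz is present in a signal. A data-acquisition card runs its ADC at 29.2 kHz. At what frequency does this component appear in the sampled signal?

33.3 kHz mod fs = 4.1 kHz.
4.1 kHz ≤ fs/2 = 14.6 kHz, appears at 4.1 kHz.

4.1 kHz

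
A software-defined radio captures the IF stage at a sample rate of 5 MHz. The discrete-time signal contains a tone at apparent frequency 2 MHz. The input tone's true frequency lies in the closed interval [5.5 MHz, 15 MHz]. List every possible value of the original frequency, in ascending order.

7 MHz, 8 MHz, 12 MHz, 13 MHz

Frequencies that alias to 2 MHz are k·fs ± 2 MHz for integer k ≥ 0.
k=0: 2 MHz.
k=1: 3 MHz, 7 MHz.
k=2: 8 MHz, 12 MHz.
k=3: 13 MHz, 17 MHz.
k=4: 18 MHz, 22 MHz.
Within [5.5 MHz, 15 MHz]: 7 MHz, 8 MHz, 12 MHz, 13 MHz.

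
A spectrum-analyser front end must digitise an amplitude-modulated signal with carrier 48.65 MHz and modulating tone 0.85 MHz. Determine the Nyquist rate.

AM sidebands sit at fc ± fm = 47.8 MHz and 49.5 MHz.
Highest-frequency component: 49.5 MHz.
Nyquist rate = 2 × 49.5 MHz = 99 MHz.

99 MHz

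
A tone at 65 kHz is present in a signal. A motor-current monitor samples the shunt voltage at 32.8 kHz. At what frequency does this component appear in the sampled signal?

65 kHz mod fs = 32.2 kHz.
32.2 kHz > fs/2 = 16.4 kHz, folds to fs − 32.2 kHz = 0.6 kHz.

0.6 kHz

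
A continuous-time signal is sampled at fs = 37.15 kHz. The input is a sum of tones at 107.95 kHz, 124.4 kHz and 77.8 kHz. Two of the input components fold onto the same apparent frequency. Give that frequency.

fs/2 = 18.575 kHz.
107.95 kHz mod fs = 33.65 kHz.
33.65 kHz > fs/2 = 18.575 kHz, folds to fs − 33.65 kHz = 3.5 kHz.
124.4 kHz mod fs = 12.95 kHz.
12.95 kHz ≤ fs/2 = 18.575 kHz, appears at 12.95 kHz.
77.8 kHz mod fs = 3.5 kHz.
3.5 kHz ≤ fs/2 = 18.575 kHz, appears at 3.5 kHz.
77.8 kHz and 107.95 kHz both map to 3.5 kHz.

3.5 kHz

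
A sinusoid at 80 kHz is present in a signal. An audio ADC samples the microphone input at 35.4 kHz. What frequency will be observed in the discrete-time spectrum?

9.2 kHz

80 kHz mod fs = 9.2 kHz.
9.2 kHz ≤ fs/2 = 17.7 kHz, appears at 9.2 kHz.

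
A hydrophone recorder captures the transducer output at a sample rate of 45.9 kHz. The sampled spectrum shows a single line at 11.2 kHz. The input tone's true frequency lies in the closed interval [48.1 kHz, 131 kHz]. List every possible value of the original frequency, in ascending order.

57.1 kHz, 80.6 kHz, 103 kHz, 126.5 kHz

Frequencies that alias to 11.2 kHz are k·fs ± 11.2 kHz for integer k ≥ 0.
k=0: 11.2 kHz.
k=1: 34.7 kHz, 57.1 kHz.
k=2: 80.6 kHz, 103 kHz.
k=3: 126.5 kHz, 148.9 kHz.
k=4: 172.4 kHz, 194.8 kHz.
Within [48.1 kHz, 131 kHz]: 57.1 kHz, 80.6 kHz, 103 kHz, 126.5 kHz.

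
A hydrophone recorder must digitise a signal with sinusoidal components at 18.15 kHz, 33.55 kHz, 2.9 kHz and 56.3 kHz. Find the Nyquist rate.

Highest-frequency component: 56.3 kHz.
Nyquist rate = 2 × 56.3 kHz = 112.6 kHz.

112.6 kHz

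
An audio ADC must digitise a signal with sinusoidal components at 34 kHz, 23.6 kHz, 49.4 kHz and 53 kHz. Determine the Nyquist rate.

Highest-frequency component: 53 kHz.
Nyquist rate = 2 × 53 kHz = 106 kHz.

106 kHz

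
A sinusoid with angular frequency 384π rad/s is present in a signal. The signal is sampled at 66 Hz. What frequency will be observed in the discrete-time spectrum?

6 Hz

ω = 384π rad/s → f = ω/(2π) = 192 Hz.
192 Hz mod fs = 60 Hz.
60 Hz > fs/2 = 33 Hz, folds to fs − 60 Hz = 6 Hz.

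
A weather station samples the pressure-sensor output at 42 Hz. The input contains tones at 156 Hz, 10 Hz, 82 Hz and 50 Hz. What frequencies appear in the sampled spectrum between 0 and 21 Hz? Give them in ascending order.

2 Hz, 8 Hz, 10 Hz, 12 Hz

fs/2 = 21 Hz.
156 Hz mod fs = 30 Hz.
30 Hz > fs/2 = 21 Hz, folds to fs − 30 Hz = 12 Hz.
10 Hz ≤ fs/2 = 21 Hz, passes unchanged.
82 Hz mod fs = 40 Hz.
40 Hz > fs/2 = 21 Hz, folds to fs − 40 Hz = 2 Hz.
50 Hz mod fs = 8 Hz.
8 Hz ≤ fs/2 = 21 Hz, appears at 8 Hz.
Distinct values: {2 Hz, 8 Hz, 10 Hz, 12 Hz}.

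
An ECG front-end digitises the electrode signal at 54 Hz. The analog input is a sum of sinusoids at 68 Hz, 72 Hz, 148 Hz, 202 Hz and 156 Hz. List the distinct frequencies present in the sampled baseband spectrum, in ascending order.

6 Hz, 14 Hz, 18 Hz

fs/2 = 27 Hz.
68 Hz mod fs = 14 Hz.
14 Hz ≤ fs/2 = 27 Hz, appears at 14 Hz.
72 Hz mod fs = 18 Hz.
18 Hz ≤ fs/2 = 27 Hz, appears at 18 Hz.
148 Hz mod fs = 40 Hz.
40 Hz > fs/2 = 27 Hz, folds to fs − 40 Hz = 14 Hz.
202 Hz mod fs = 40 Hz.
40 Hz > fs/2 = 27 Hz, folds to fs − 40 Hz = 14 Hz.
156 Hz mod fs = 48 Hz.
48 Hz > fs/2 = 27 Hz, folds to fs − 48 Hz = 6 Hz.
Distinct values: {6 Hz, 14 Hz, 18 Hz}.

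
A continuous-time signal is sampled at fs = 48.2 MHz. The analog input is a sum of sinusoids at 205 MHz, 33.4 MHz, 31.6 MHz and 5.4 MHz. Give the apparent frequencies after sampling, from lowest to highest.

fs/2 = 24.1 MHz.
205 MHz mod fs = 12.2 MHz.
12.2 MHz ≤ fs/2 = 24.1 MHz, appears at 12.2 MHz.
33.4 MHz > fs/2 = 24.1 MHz, folds to fs − 33.4 MHz = 14.8 MHz.
31.6 MHz > fs/2 = 24.1 MHz, folds to fs − 31.6 MHz = 16.6 MHz.
5.4 MHz ≤ fs/2 = 24.1 MHz, passes unchanged.
Distinct values: {5.4 MHz, 12.2 MHz, 14.8 MHz, 16.6 MHz}.

5.4 MHz, 12.2 MHz, 14.8 MHz, 16.6 MHz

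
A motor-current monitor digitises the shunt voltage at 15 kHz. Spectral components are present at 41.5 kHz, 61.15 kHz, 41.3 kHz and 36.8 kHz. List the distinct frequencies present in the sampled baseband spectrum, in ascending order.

1.15 kHz, 3.5 kHz, 3.7 kHz, 6.8 kHz

fs/2 = 7.5 kHz.
41.5 kHz mod fs = 11.5 kHz.
11.5 kHz > fs/2 = 7.5 kHz, folds to fs − 11.5 kHz = 3.5 kHz.
61.15 kHz mod fs = 1.15 kHz.
1.15 kHz ≤ fs/2 = 7.5 kHz, appears at 1.15 kHz.
41.3 kHz mod fs = 11.3 kHz.
11.3 kHz > fs/2 = 7.5 kHz, folds to fs − 11.3 kHz = 3.7 kHz.
36.8 kHz mod fs = 6.8 kHz.
6.8 kHz ≤ fs/2 = 7.5 kHz, appears at 6.8 kHz.
Distinct values: {1.15 kHz, 3.5 kHz, 3.7 kHz, 6.8 kHz}.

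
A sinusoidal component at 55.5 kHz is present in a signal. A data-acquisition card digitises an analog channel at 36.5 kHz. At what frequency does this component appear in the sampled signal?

55.5 kHz mod fs = 19 kHz.
19 kHz > fs/2 = 18.25 kHz, folds to fs − 19 kHz = 17.5 kHz.

17.5 kHz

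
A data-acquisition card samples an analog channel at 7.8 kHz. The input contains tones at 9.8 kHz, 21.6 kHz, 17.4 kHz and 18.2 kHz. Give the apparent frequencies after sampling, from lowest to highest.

1.8 kHz, 2 kHz, 2.6 kHz

fs/2 = 3.9 kHz.
9.8 kHz mod fs = 2 kHz.
2 kHz ≤ fs/2 = 3.9 kHz, appears at 2 kHz.
21.6 kHz mod fs = 6 kHz.
6 kHz > fs/2 = 3.9 kHz, folds to fs − 6 kHz = 1.8 kHz.
17.4 kHz mod fs = 1.8 kHz.
1.8 kHz ≤ fs/2 = 3.9 kHz, appears at 1.8 kHz.
18.2 kHz mod fs = 2.6 kHz.
2.6 kHz ≤ fs/2 = 3.9 kHz, appears at 2.6 kHz.
Distinct values: {1.8 kHz, 2 kHz, 2.6 kHz}.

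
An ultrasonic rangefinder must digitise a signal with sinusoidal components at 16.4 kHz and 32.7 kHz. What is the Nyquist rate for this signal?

65.4 kHz

Highest-frequency component: 32.7 kHz.
Nyquist rate = 2 × 32.7 kHz = 65.4 kHz.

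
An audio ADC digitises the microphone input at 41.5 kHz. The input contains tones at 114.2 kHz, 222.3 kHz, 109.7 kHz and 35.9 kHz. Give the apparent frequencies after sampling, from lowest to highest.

fs/2 = 20.75 kHz.
114.2 kHz mod fs = 31.2 kHz.
31.2 kHz > fs/2 = 20.75 kHz, folds to fs − 31.2 kHz = 10.3 kHz.
222.3 kHz mod fs = 14.8 kHz.
14.8 kHz ≤ fs/2 = 20.75 kHz, appears at 14.8 kHz.
109.7 kHz mod fs = 26.7 kHz.
26.7 kHz > fs/2 = 20.75 kHz, folds to fs − 26.7 kHz = 14.8 kHz.
35.9 kHz > fs/2 = 20.75 kHz, folds to fs − 35.9 kHz = 5.6 kHz.
Distinct values: {5.6 kHz, 10.3 kHz, 14.8 kHz}.

5.6 kHz, 10.3 kHz, 14.8 kHz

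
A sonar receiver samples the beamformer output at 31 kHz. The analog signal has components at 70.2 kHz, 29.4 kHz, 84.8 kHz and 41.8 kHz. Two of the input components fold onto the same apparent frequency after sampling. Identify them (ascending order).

70.2 kHz, 84.8 kHz

fs/2 = 15.5 kHz.
70.2 kHz mod fs = 8.2 kHz.
8.2 kHz ≤ fs/2 = 15.5 kHz, appears at 8.2 kHz.
29.4 kHz > fs/2 = 15.5 kHz, folds to fs − 29.4 kHz = 1.6 kHz.
84.8 kHz mod fs = 22.8 kHz.
22.8 kHz > fs/2 = 15.5 kHz, folds to fs − 22.8 kHz = 8.2 kHz.
41.8 kHz mod fs = 10.8 kHz.
10.8 kHz ≤ fs/2 = 15.5 kHz, appears at 10.8 kHz.
70.2 kHz and 84.8 kHz both map to 8.2 kHz.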